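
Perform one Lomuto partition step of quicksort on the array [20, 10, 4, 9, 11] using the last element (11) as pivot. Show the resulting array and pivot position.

Lomuto partition with pivot = 11:

Initial array: [20, 10, 4, 9, 11]

arr[0]=20 > 11: no swap
arr[1]=10 <= 11: swap with position 0, array becomes [10, 20, 4, 9, 11]
arr[2]=4 <= 11: swap with position 1, array becomes [10, 4, 20, 9, 11]
arr[3]=9 <= 11: swap with position 2, array becomes [10, 4, 9, 20, 11]

Place pivot at position 3: [10, 4, 9, 11, 20]
Pivot position: 3

After partitioning with pivot 11, the array becomes [10, 4, 9, 11, 20]. The pivot is placed at index 3. All elements to the left of the pivot are <= 11, and all elements to the right are > 11.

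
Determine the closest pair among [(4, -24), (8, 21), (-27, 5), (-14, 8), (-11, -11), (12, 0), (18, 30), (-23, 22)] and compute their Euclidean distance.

Computing all pairwise distances among 8 points:

d((4, -24), (8, 21)) = 45.1774
d((4, -24), (-27, 5)) = 42.45
d((4, -24), (-14, 8)) = 36.7151
d((4, -24), (-11, -11)) = 19.8494
d((4, -24), (12, 0)) = 25.2982
d((4, -24), (18, 30)) = 55.7853
d((4, -24), (-23, 22)) = 53.3385
d((8, 21), (-27, 5)) = 38.4838
d((8, 21), (-14, 8)) = 25.5539
d((8, 21), (-11, -11)) = 37.2156
d((8, 21), (12, 0)) = 21.3776
d((8, 21), (18, 30)) = 13.4536
d((8, 21), (-23, 22)) = 31.0161
d((-27, 5), (-14, 8)) = 13.3417 <-- minimum
d((-27, 5), (-11, -11)) = 22.6274
d((-27, 5), (12, 0)) = 39.3192
d((-27, 5), (18, 30)) = 51.4782
d((-27, 5), (-23, 22)) = 17.4642
d((-14, 8), (-11, -11)) = 19.2354
d((-14, 8), (12, 0)) = 27.2029
d((-14, 8), (18, 30)) = 38.833
d((-14, 8), (-23, 22)) = 16.6433
d((-11, -11), (12, 0)) = 25.4951
d((-11, -11), (18, 30)) = 50.2195
d((-11, -11), (-23, 22)) = 35.1141
d((12, 0), (18, 30)) = 30.5941
d((12, 0), (-23, 22)) = 41.3401
d((18, 30), (-23, 22)) = 41.7732

Closest pair: (-27, 5) and (-14, 8) with distance 13.3417

The closest pair is (-27, 5) and (-14, 8) with Euclidean distance 13.3417. For 8 points, brute-force pairwise comparison is shown above. For large n, the divide-and-conquer algorithm (sort by x, recurse on halves, check the dividing strip) achieves O(n log n).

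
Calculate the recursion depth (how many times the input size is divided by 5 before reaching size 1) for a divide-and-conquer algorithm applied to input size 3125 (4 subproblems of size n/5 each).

For divide and conquer with division factor 5:

Problem sizes at each level:
Level 0: 3125
Level 1: 625
Level 2: 125
Level 3: 25
Level 4: 5
Level 5: 1

The root is level 0 and the size-1 base case is level 5 (the tree spans levels 0 through 5, i.e. 6 levels counting the root), so the depth is the number of divisions: log_5(3125) = 5

The recursion tree depth is log_5(3125) = 5. At each level, the problem size is divided by 5, so it takes 5 divisions to reduce to a base case of size 1. The algorithm makes 4 recursive calls at each level.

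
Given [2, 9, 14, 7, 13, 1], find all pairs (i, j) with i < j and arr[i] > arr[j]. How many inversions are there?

Finding inversions in [2, 9, 14, 7, 13, 1]:

(0, 5): arr[0]=2 > arr[5]=1
(1, 3): arr[1]=9 > arr[3]=7
(1, 5): arr[1]=9 > arr[5]=1
(2, 3): arr[2]=14 > arr[3]=7
(2, 4): arr[2]=14 > arr[4]=13
(2, 5): arr[2]=14 > arr[5]=1
(3, 5): arr[3]=7 > arr[5]=1
(4, 5): arr[4]=13 > arr[5]=1

Total inversions: 8

The array has 8 inversion(s): (0,5), (1,3), (1,5), (2,3), (2,4), (2,5), (3,5), (4,5). Each pair (i,j) satisfies i < j and arr[i] > arr[j].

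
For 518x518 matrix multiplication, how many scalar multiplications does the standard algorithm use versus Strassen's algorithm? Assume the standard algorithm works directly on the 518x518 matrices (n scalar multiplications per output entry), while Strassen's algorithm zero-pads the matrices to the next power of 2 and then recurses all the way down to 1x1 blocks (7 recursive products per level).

Matrix multiplication for 518x518 matrices:

Strassen's algorithm requires power-of-2 dimensions. Pad 518x518 to 1024x1024 (next power of 2).

Standard algorithm: 518^3 = 138991832 multiplications
Strassen's algorithm: 7^(log2(1024)) = 7^10 = 282475249 multiplications
Difference: 138991832 - 282475249 = -143483417 (Strassen uses MORE here due to padding overhead — for small or just-over-power-of-2 n, padding can outweigh the per-level savings)

Standard: 138991832 multiplications (518^3). Strassen: 282475249 multiplications (7^10, after padding to 1024x1024). Strassen reduces 8 recursive multiplications to 7 at each level.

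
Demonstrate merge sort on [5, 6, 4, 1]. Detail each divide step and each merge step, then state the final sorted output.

Merge sort trace:

Split: [5, 6, 4, 1] -> [5, 6] and [4, 1]
  Split: [5, 6] -> [5] and [6]
  Merge: [5] + [6] -> [5, 6]
  Split: [4, 1] -> [4] and [1]
  Merge: [4] + [1] -> [1, 4]
Merge: [5, 6] + [1, 4] -> [1, 4, 5, 6]

Final sorted array: [1, 4, 5, 6]

The merge sort proceeds by recursively splitting the array and merging sorted halves.
After all merges, the sorted array is [1, 4, 5, 6].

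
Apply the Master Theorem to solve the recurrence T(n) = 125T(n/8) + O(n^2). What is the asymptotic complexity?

Master Theorem for T(n) = 125T(n/8) + O(n^2):

a = 125, b = 8, c = 2
log_b(a) = log_8(125) = 2.3219

Case 1: c = 2 < log_8(125) = 2.3219
T(n) = O(n^(log_8 125))

For T(n) = 125T(n/8) + O(n^2): log_8(125) = 2.3219. This is Case 1 of the Master Theorem (c < log_b(a), work dominated by leaves), giving O(n^(log_8 125)).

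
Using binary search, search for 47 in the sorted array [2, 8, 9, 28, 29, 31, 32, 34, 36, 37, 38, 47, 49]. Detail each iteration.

Binary search for 47 in [2, 8, 9, 28, 29, 31, 32, 34, 36, 37, 38, 47, 49]:

lo=0, hi=12, mid=6, arr[mid]=32 -> 32 < 47, search right half
lo=7, hi=12, mid=9, arr[mid]=37 -> 37 < 47, search right half
lo=10, hi=12, mid=11, arr[mid]=47 -> Found target at index 11!

Binary search finds 47 at index 11 after 3 comparisons. The search repeatedly halves the search space by comparing with the middle element.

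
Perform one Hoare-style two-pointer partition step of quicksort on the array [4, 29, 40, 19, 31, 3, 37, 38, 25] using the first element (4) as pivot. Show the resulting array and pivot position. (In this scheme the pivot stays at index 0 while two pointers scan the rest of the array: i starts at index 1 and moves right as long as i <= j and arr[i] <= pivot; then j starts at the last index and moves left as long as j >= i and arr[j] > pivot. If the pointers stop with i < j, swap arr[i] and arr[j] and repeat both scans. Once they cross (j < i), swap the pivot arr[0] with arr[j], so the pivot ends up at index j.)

Hoare-style two-pointer partition with pivot = 4:

Initial array: [4, 29, 40, 19, 31, 3, 37, 38, 25]

Pointers start at i = 1, j = 8.
i stops at index 1 (arr[1]=29 > 4), j stops at index 5 (arr[5]=3 <= 4): swap arr[1] and arr[5], array becomes [4, 3, 40, 19, 31, 29, 37, 38, 25]
i ends at 2, j ends at 1: the pointers have crossed (j < i), so scanning stops.

Swap pivot arr[0] with arr[1] to place pivot at position 1: [3, 4, 40, 19, 31, 29, 37, 38, 25]
Pivot position: 1

After partitioning with pivot 4, the array becomes [3, 4, 40, 19, 31, 29, 37, 38, 25]. The pivot is placed at index 1. All elements to the left of the pivot are <= 4, and all elements to the right are > 4.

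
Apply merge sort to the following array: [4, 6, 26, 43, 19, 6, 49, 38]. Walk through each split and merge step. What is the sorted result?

Merge sort trace:

Split: [4, 6, 26, 43, 19, 6, 49, 38] -> [4, 6, 26, 43] and [19, 6, 49, 38]
  Split: [4, 6, 26, 43] -> [4, 6] and [26, 43]
    Split: [4, 6] -> [4] and [6]
    Merge: [4] + [6] -> [4, 6]
    Split: [26, 43] -> [26] and [43]
    Merge: [26] + [43] -> [26, 43]
  Merge: [4, 6] + [26, 43] -> [4, 6, 26, 43]
  Split: [19, 6, 49, 38] -> [19, 6] and [49, 38]
    Split: [19, 6] -> [19] and [6]
    Merge: [19] + [6] -> [6, 19]
    Split: [49, 38] -> [49] and [38]
    Merge: [49] + [38] -> [38, 49]
  Merge: [6, 19] + [38, 49] -> [6, 19, 38, 49]
Merge: [4, 6, 26, 43] + [6, 19, 38, 49] -> [4, 6, 6, 19, 26, 38, 43, 49]

Final sorted array: [4, 6, 6, 19, 26, 38, 43, 49]

The merge sort proceeds by recursively splitting the array and merging sorted halves.
After all merges, the sorted array is [4, 6, 6, 19, 26, 38, 43, 49].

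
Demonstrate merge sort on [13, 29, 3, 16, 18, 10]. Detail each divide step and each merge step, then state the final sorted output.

Merge sort trace:

Split: [13, 29, 3, 16, 18, 10] -> [13, 29, 3] and [16, 18, 10]
  Split: [13, 29, 3] -> [13] and [29, 3]
    Split: [29, 3] -> [29] and [3]
    Merge: [29] + [3] -> [3, 29]
  Merge: [13] + [3, 29] -> [3, 13, 29]
  Split: [16, 18, 10] -> [16] and [18, 10]
    Split: [18, 10] -> [18] and [10]
    Merge: [18] + [10] -> [10, 18]
  Merge: [16] + [10, 18] -> [10, 16, 18]
Merge: [3, 13, 29] + [10, 16, 18] -> [3, 10, 13, 16, 18, 29]

Final sorted array: [3, 10, 13, 16, 18, 29]

The merge sort proceeds by recursively splitting the array and merging sorted halves.
After all merges, the sorted array is [3, 10, 13, 16, 18, 29].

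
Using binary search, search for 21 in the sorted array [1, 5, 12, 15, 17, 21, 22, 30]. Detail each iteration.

Binary search for 21 in [1, 5, 12, 15, 17, 21, 22, 30]:

lo=0, hi=7, mid=3, arr[mid]=15 -> 15 < 21, search right half
lo=4, hi=7, mid=5, arr[mid]=21 -> Found target at index 5!

Binary search finds 21 at index 5 after 2 comparisons. The search repeatedly halves the search space by comparing with the middle element.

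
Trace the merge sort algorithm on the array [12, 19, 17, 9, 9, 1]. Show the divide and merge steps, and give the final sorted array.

Merge sort trace:

Split: [12, 19, 17, 9, 9, 1] -> [12, 19, 17] and [9, 9, 1]
  Split: [12, 19, 17] -> [12] and [19, 17]
    Split: [19, 17] -> [19] and [17]
    Merge: [19] + [17] -> [17, 19]
  Merge: [12] + [17, 19] -> [12, 17, 19]
  Split: [9, 9, 1] -> [9] and [9, 1]
    Split: [9, 1] -> [9] and [1]
    Merge: [9] + [1] -> [1, 9]
  Merge: [9] + [1, 9] -> [1, 9, 9]
Merge: [12, 17, 19] + [1, 9, 9] -> [1, 9, 9, 12, 17, 19]

Final sorted array: [1, 9, 9, 12, 17, 19]

The merge sort proceeds by recursively splitting the array and merging sorted halves.
After all merges, the sorted array is [1, 9, 9, 12, 17, 19].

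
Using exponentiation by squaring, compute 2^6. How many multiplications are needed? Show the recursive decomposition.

Computing 2^6 by squaring (build up from 2^1; each line after the first costs one multiplication):

2^1 = 2
2^2 = (2^1)^2 = 2^2 = 4
2^3 = 2 * 2^2 = 2 * 4 = 8
2^6 = (2^3)^2 = 8^2 = 64

Result: 64
Multiplications needed: 3 (3 lines after 2^1)

2^6 = 64. Using exponentiation by squaring, this requires 3 multiplications. The key idea: if the exponent is even, square the half-power; if odd, multiply by the base once.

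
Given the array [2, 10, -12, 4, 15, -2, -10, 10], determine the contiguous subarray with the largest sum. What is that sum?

Using Kadane's algorithm on [2, 10, -12, 4, 15, -2, -10, 10]:

Scanning through the array:
Position 1 (value 10): max_ending_here = 12, max_so_far = 12
Position 2 (value -12): max_ending_here = 0, max_so_far = 12
Position 3 (value 4): max_ending_here = 4, max_so_far = 12
Position 4 (value 15): max_ending_here = 19, max_so_far = 19
Position 5 (value -2): max_ending_here = 17, max_so_far = 19
Position 6 (value -10): max_ending_here = 7, max_so_far = 19
Position 7 (value 10): max_ending_here = 17, max_so_far = 19

Maximum subarray: [2, 10, -12, 4, 15]
Maximum sum: 19

The maximum subarray is [2, 10, -12, 4, 15] with sum 19. This subarray runs from index 0 to index 4.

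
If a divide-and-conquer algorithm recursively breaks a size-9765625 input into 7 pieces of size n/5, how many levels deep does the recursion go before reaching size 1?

For divide and conquer with division factor 5:

Problem sizes at each level:
Level 0: 9765625
Level 1: 1953125
Level 2: 390625
Level 3: 78125
Level 4: 15625
Level 5: 3125
Level 6: 625
Level 7: 125
Level 8: 25
Level 9: 5
Level 10: 1

The root is level 0 and the size-1 base case is level 10 (the tree spans levels 0 through 10, i.e. 11 levels counting the root), so the depth is the number of divisions: log_5(9765625) = 10

The recursion tree depth is log_5(9765625) = 10. At each level, the problem size is divided by 5, so it takes 10 divisions to reduce to a base case of size 1. The algorithm makes 7 recursive calls at each level.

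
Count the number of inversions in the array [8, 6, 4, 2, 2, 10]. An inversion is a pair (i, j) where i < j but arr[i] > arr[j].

Finding inversions in [8, 6, 4, 2, 2, 10]:

(0, 1): arr[0]=8 > arr[1]=6
(0, 2): arr[0]=8 > arr[2]=4
(0, 3): arr[0]=8 > arr[3]=2
(0, 4): arr[0]=8 > arr[4]=2
(1, 2): arr[1]=6 > arr[2]=4
(1, 3): arr[1]=6 > arr[3]=2
(1, 4): arr[1]=6 > arr[4]=2
(2, 3): arr[2]=4 > arr[3]=2
(2, 4): arr[2]=4 > arr[4]=2

Total inversions: 9

The array has 9 inversion(s): (0,1), (0,2), (0,3), (0,4), (1,2), (1,3), (1,4), (2,3), (2,4). Each pair (i,j) satisfies i < j and arr[i] > arr[j].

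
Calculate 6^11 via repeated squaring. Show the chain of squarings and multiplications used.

Computing 6^11 by squaring (build up from 6^1; each line after the first costs one multiplication):

6^1 = 6
6^2 = (6^1)^2 = 6^2 = 36
6^4 = (6^2)^2 = 36^2 = 1296
6^5 = 6 * 6^4 = 6 * 1296 = 7776
6^10 = (6^5)^2 = 7776^2 = 60466176
6^11 = 6 * 6^10 = 6 * 60466176 = 362797056

Result: 362797056
Multiplications needed: 5 (5 lines after 6^1)

6^11 = 362797056. Using exponentiation by squaring, this requires 5 multiplications. The key idea: if the exponent is even, square the half-power; if odd, multiply by the base once.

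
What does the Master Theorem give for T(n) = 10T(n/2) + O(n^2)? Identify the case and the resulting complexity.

Master Theorem for T(n) = 10T(n/2) + O(n^2):

a = 10, b = 2, c = 2
log_b(a) = log_2(10) = 3.3219

Case 1: c = 2 < log_2(10) = 3.3219
T(n) = O(n^(log_2 10))

For T(n) = 10T(n/2) + O(n^2): log_2(10) = 3.3219. This is Case 1 of the Master Theorem (c < log_b(a), work dominated by leaves), giving O(n^(log_2 10)).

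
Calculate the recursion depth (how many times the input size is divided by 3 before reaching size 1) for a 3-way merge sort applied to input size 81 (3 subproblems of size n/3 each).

For divide and conquer with division factor 3:

Problem sizes at each level:
Level 0: 81
Level 1: 27
Level 2: 9
Level 3: 3
Level 4: 1

The root is level 0 and the size-1 base case is level 4 (the tree spans levels 0 through 4, i.e. 5 levels counting the root), so the depth is the number of divisions: log_3(81) = 4

The recursion tree depth is log_3(81) = 4. At each level, the problem size is divided by 3, so it takes 4 divisions to reduce to a base case of size 1. The algorithm makes 3 recursive calls at each level.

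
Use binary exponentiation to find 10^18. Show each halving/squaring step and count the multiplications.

Computing 10^18 by squaring (build up from 10^1; each line after the first costs one multiplication):

10^1 = 10
10^2 = (10^1)^2 = 10^2 = 100
10^4 = (10^2)^2 = 100^2 = 10000
10^8 = (10^4)^2 = 10000^2 = 100000000
10^9 = 10 * 10^8 = 10 * 100000000 = 1000000000
10^18 = (10^9)^2 = 1000000000^2 = 1000000000000000000

Result: 1000000000000000000
Multiplications needed: 5 (5 lines after 10^1)

10^18 = 1000000000000000000. Using exponentiation by squaring, this requires 5 multiplications. The key idea: if the exponent is even, square the half-power; if odd, multiply by the base once.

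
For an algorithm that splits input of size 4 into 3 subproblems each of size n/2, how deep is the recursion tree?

For divide and conquer with division factor 2:

Problem sizes at each level:
Level 0: 4
Level 1: 2
Level 2: 1

The root is level 0 and the size-1 base case is level 2 (the tree spans levels 0 through 2, i.e. 3 levels counting the root), so the depth is the number of divisions: log_2(4) = 2

The recursion tree depth is log_2(4) = 2. At each level, the problem size is divided by 2, so it takes 2 divisions to reduce to a base case of size 1. The algorithm makes 3 recursive calls at each level.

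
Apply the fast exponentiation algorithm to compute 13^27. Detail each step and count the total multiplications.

Computing 13^27 by squaring (build up from 13^1; each line after the first costs one multiplication):

13^1 = 13
13^2 = (13^1)^2 = 13^2 = 169
13^3 = 13 * 13^2 = 13 * 169 = 2197
13^6 = (13^3)^2 = 2197^2 = 4826809
13^12 = (13^6)^2 = 4826809^2 = 23298085122481
13^13 = 13 * 13^12 = 13 * 23298085122481 = 302875106592253
13^26 = (13^13)^2 = 302875106592253^2 = 91733330193268616658399616009
13^27 = 13 * 13^26 = 13 * 91733330193268616658399616009 = 1192533292512492016559195008117

Result: 1192533292512492016559195008117
Multiplications needed: 7 (7 lines after 13^1)

13^27 = 1192533292512492016559195008117. Using exponentiation by squaring, this requires 7 multiplications. The key idea: if the exponent is even, square the half-power; if odd, multiply by the base once.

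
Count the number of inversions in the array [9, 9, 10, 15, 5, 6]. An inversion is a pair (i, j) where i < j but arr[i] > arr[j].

Finding inversions in [9, 9, 10, 15, 5, 6]:

(0, 4): arr[0]=9 > arr[4]=5
(0, 5): arr[0]=9 > arr[5]=6
(1, 4): arr[1]=9 > arr[4]=5
(1, 5): arr[1]=9 > arr[5]=6
(2, 4): arr[2]=10 > arr[4]=5
(2, 5): arr[2]=10 > arr[5]=6
(3, 4): arr[3]=15 > arr[4]=5
(3, 5): arr[3]=15 > arr[5]=6

Total inversions: 8

The array has 8 inversion(s): (0,4), (0,5), (1,4), (1,5), (2,4), (2,5), (3,4), (3,5). Each pair (i,j) satisfies i < j and arr[i] > arr[j].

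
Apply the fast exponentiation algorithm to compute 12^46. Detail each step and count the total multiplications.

Computing 12^46 by squaring (build up from 12^1; each line after the first costs one multiplication):

12^1 = 12
12^2 = (12^1)^2 = 12^2 = 144
12^4 = (12^2)^2 = 144^2 = 20736
12^5 = 12 * 12^4 = 12 * 20736 = 248832
12^10 = (12^5)^2 = 248832^2 = 61917364224
12^11 = 12 * 12^10 = 12 * 61917364224 = 743008370688
12^22 = (12^11)^2 = 743008370688^2 = 552061438912436417593344
12^23 = 12 * 12^22 = 12 * 552061438912436417593344 = 6624737266949237011120128
12^46 = (12^23)^2 = 6624737266949237011120128^2 = 43887143856106046360568987631860370008329246736384

Result: 43887143856106046360568987631860370008329246736384
Multiplications needed: 8 (8 lines after 12^1)

12^46 = 43887143856106046360568987631860370008329246736384. Using exponentiation by squaring, this requires 8 multiplications. The key idea: if the exponent is even, square the half-power; if odd, multiply by the base once.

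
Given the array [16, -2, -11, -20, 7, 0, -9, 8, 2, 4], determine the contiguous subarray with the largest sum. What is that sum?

Using Kadane's algorithm on [16, -2, -11, -20, 7, 0, -9, 8, 2, 4]:

Scanning through the array:
Position 1 (value -2): max_ending_here = 14, max_so_far = 16
Position 2 (value -11): max_ending_here = 3, max_so_far = 16
Position 3 (value -20): max_ending_here = -17, max_so_far = 16
Position 4 (value 7): max_ending_here = 7, max_so_far = 16
Position 5 (value 0): max_ending_here = 7, max_so_far = 16
Position 6 (value -9): max_ending_here = -2, max_so_far = 16
Position 7 (value 8): max_ending_here = 8, max_so_far = 16
Position 8 (value 2): max_ending_here = 10, max_so_far = 16
Position 9 (value 4): max_ending_here = 14, max_so_far = 16

Maximum subarray: [16]
Maximum sum: 16

The maximum subarray is [16] with sum 16. This subarray runs from index 0 to index 0.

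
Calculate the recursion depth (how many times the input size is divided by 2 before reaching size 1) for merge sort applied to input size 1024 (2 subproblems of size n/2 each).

For divide and conquer with division factor 2:

Problem sizes at each level:
Level 0: 1024
Level 1: 512
Level 2: 256
Level 3: 128
Level 4: 64
Level 5: 32
Level 6: 16
Level 7: 8
Level 8: 4
Level 9: 2
Level 10: 1

The root is level 0 and the size-1 base case is level 10 (the tree spans levels 0 through 10, i.e. 11 levels counting the root), so the depth is the number of divisions: log_2(1024) = 10

The recursion tree depth is log_2(1024) = 10. At each level, the problem size is divided by 2, so it takes 10 divisions to reduce to a base case of size 1. The algorithm makes 2 recursive calls at each level.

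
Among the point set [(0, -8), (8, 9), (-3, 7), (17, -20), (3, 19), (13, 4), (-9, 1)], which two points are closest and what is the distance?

Computing all pairwise distances among 7 points:

d((0, -8), (8, 9)) = 18.7883
d((0, -8), (-3, 7)) = 15.2971
d((0, -8), (17, -20)) = 20.8087
d((0, -8), (3, 19)) = 27.1662
d((0, -8), (13, 4)) = 17.6918
d((0, -8), (-9, 1)) = 12.7279
d((8, 9), (-3, 7)) = 11.1803
d((8, 9), (17, -20)) = 30.3645
d((8, 9), (3, 19)) = 11.1803
d((8, 9), (13, 4)) = 7.0711 <-- minimum
d((8, 9), (-9, 1)) = 18.7883
d((-3, 7), (17, -20)) = 33.6006
d((-3, 7), (3, 19)) = 13.4164
d((-3, 7), (13, 4)) = 16.2788
d((-3, 7), (-9, 1)) = 8.4853
d((17, -20), (3, 19)) = 41.4367
d((17, -20), (13, 4)) = 24.3311
d((17, -20), (-9, 1)) = 33.4215
d((3, 19), (13, 4)) = 18.0278
d((3, 19), (-9, 1)) = 21.6333
d((13, 4), (-9, 1)) = 22.2036

Closest pair: (8, 9) and (13, 4) with distance 7.0711

The closest pair is (8, 9) and (13, 4) with Euclidean distance 7.0711. For 7 points, brute-force pairwise comparison is shown above. For large n, the divide-and-conquer algorithm (sort by x, recurse on halves, check the dividing strip) achieves O(n log n).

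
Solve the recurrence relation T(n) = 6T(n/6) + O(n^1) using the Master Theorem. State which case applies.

Master Theorem for T(n) = 6T(n/6) + O(n^1):

a = 6, b = 6, c = 1
log_b(a) = log_6(6) = 1.0000

Case 2: c = 1 = log_6(6) = 1.0000
T(n) = O(n^1 log n) = O(n log n)

For T(n) = 6T(n/6) + O(n^1): log_6(6) = 1.0000. This is Case 2 of the Master Theorem (c = log_b(a), equal work at all levels), giving O(n log n).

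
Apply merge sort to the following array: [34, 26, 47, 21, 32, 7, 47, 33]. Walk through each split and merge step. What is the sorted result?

Merge sort trace:

Split: [34, 26, 47, 21, 32, 7, 47, 33] -> [34, 26, 47, 21] and [32, 7, 47, 33]
  Split: [34, 26, 47, 21] -> [34, 26] and [47, 21]
    Split: [34, 26] -> [34] and [26]
    Merge: [34] + [26] -> [26, 34]
    Split: [47, 21] -> [47] and [21]
    Merge: [47] + [21] -> [21, 47]
  Merge: [26, 34] + [21, 47] -> [21, 26, 34, 47]
  Split: [32, 7, 47, 33] -> [32, 7] and [47, 33]
    Split: [32, 7] -> [32] and [7]
    Merge: [32] + [7] -> [7, 32]
    Split: [47, 33] -> [47] and [33]
    Merge: [47] + [33] -> [33, 47]
  Merge: [7, 32] + [33, 47] -> [7, 32, 33, 47]
Merge: [21, 26, 34, 47] + [7, 32, 33, 47] -> [7, 21, 26, 32, 33, 34, 47, 47]

Final sorted array: [7, 21, 26, 32, 33, 34, 47, 47]

The merge sort proceeds by recursively splitting the array and merging sorted halves.
After all merges, the sorted array is [7, 21, 26, 32, 33, 34, 47, 47].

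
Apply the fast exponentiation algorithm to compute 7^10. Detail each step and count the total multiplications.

Computing 7^10 by squaring (build up from 7^1; each line after the first costs one multiplication):

7^1 = 7
7^2 = (7^1)^2 = 7^2 = 49
7^4 = (7^2)^2 = 49^2 = 2401
7^5 = 7 * 7^4 = 7 * 2401 = 16807
7^10 = (7^5)^2 = 16807^2 = 282475249

Result: 282475249
Multiplications needed: 4 (4 lines after 7^1)

7^10 = 282475249. Using exponentiation by squaring, this requires 4 multiplications. The key idea: if the exponent is even, square the half-power; if odd, multiply by the base once.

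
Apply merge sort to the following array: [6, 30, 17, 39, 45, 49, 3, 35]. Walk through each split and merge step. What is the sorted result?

Merge sort trace:

Split: [6, 30, 17, 39, 45, 49, 3, 35] -> [6, 30, 17, 39] and [45, 49, 3, 35]
  Split: [6, 30, 17, 39] -> [6, 30] and [17, 39]
    Split: [6, 30] -> [6] and [30]
    Merge: [6] + [30] -> [6, 30]
    Split: [17, 39] -> [17] and [39]
    Merge: [17] + [39] -> [17, 39]
  Merge: [6, 30] + [17, 39] -> [6, 17, 30, 39]
  Split: [45, 49, 3, 35] -> [45, 49] and [3, 35]
    Split: [45, 49] -> [45] and [49]
    Merge: [45] + [49] -> [45, 49]
    Split: [3, 35] -> [3] and [35]
    Merge: [3] + [35] -> [3, 35]
  Merge: [45, 49] + [3, 35] -> [3, 35, 45, 49]
Merge: [6, 17, 30, 39] + [3, 35, 45, 49] -> [3, 6, 17, 30, 35, 39, 45, 49]

Final sorted array: [3, 6, 17, 30, 35, 39, 45, 49]

The merge sort proceeds by recursively splitting the array and merging sorted halves.
After all merges, the sorted array is [3, 6, 17, 30, 35, 39, 45, 49].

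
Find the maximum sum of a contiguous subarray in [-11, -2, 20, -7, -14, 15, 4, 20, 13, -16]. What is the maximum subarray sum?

Using Kadane's algorithm on [-11, -2, 20, -7, -14, 15, 4, 20, 13, -16]:

Scanning through the array:
Position 1 (value -2): max_ending_here = -2, max_so_far = -2
Position 2 (value 20): max_ending_here = 20, max_so_far = 20
Position 3 (value -7): max_ending_here = 13, max_so_far = 20
Position 4 (value -14): max_ending_here = -1, max_so_far = 20
Position 5 (value 15): max_ending_here = 15, max_so_far = 20
Position 6 (value 4): max_ending_here = 19, max_so_far = 20
Position 7 (value 20): max_ending_here = 39, max_so_far = 39
Position 8 (value 13): max_ending_here = 52, max_so_far = 52
Position 9 (value -16): max_ending_here = 36, max_so_far = 52

Maximum subarray: [15, 4, 20, 13]
Maximum sum: 52

The maximum subarray is [15, 4, 20, 13] with sum 52. This subarray runs from index 5 to index 8.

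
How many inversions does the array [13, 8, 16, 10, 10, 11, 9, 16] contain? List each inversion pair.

Finding inversions in [13, 8, 16, 10, 10, 11, 9, 16]:

(0, 1): arr[0]=13 > arr[1]=8
(0, 3): arr[0]=13 > arr[3]=10
(0, 4): arr[0]=13 > arr[4]=10
(0, 5): arr[0]=13 > arr[5]=11
(0, 6): arr[0]=13 > arr[6]=9
(2, 3): arr[2]=16 > arr[3]=10
(2, 4): arr[2]=16 > arr[4]=10
(2, 5): arr[2]=16 > arr[5]=11
(2, 6): arr[2]=16 > arr[6]=9
(3, 6): arr[3]=10 > arr[6]=9
(4, 6): arr[4]=10 > arr[6]=9
(5, 6): arr[5]=11 > arr[6]=9

Total inversions: 12

The array has 12 inversion(s): (0,1), (0,3), (0,4), (0,5), (0,6), (2,3), (2,4), (2,5), (2,6), (3,6), (4,6), (5,6). Each pair (i,j) satisfies i < j and arr[i] > arr[j].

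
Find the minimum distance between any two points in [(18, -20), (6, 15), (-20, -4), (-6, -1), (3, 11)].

Computing all pairwise distances among 5 points:

d((18, -20), (6, 15)) = 37.0
d((18, -20), (-20, -4)) = 41.2311
d((18, -20), (-6, -1)) = 30.6105
d((18, -20), (3, 11)) = 34.4384
d((6, 15), (-20, -4)) = 32.2025
d((6, 15), (-6, -1)) = 20.0
d((6, 15), (3, 11)) = 5.0 <-- minimum
d((-20, -4), (-6, -1)) = 14.3178
d((-20, -4), (3, 11)) = 27.4591
d((-6, -1), (3, 11)) = 15.0

Closest pair: (6, 15) and (3, 11) with distance 5.0

The closest pair is (6, 15) and (3, 11) with Euclidean distance 5.0. For 5 points, brute-force pairwise comparison is shown above. For large n, the divide-and-conquer algorithm (sort by x, recurse on halves, check the dividing strip) achieves O(n log n).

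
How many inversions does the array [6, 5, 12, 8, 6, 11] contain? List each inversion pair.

Finding inversions in [6, 5, 12, 8, 6, 11]:

(0, 1): arr[0]=6 > arr[1]=5
(2, 3): arr[2]=12 > arr[3]=8
(2, 4): arr[2]=12 > arr[4]=6
(2, 5): arr[2]=12 > arr[5]=11
(3, 4): arr[3]=8 > arr[4]=6

Total inversions: 5

The array has 5 inversion(s): (0,1), (2,3), (2,4), (2,5), (3,4). Each pair (i,j) satisfies i < j and arr[i] > arr[j].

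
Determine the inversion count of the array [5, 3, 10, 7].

Finding inversions in [5, 3, 10, 7]:

(0, 1): arr[0]=5 > arr[1]=3
(2, 3): arr[2]=10 > arr[3]=7

Total inversions: 2

The array has 2 inversion(s): (0,1), (2,3). Each pair (i,j) satisfies i < j and arr[i] > arr[j].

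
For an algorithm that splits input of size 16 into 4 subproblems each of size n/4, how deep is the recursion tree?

For divide and conquer with division factor 4:

Problem sizes at each level:
Level 0: 16
Level 1: 4
Level 2: 1

The root is level 0 and the size-1 base case is level 2 (the tree spans levels 0 through 2, i.e. 3 levels counting the root), so the depth is the number of divisions: log_4(16) = 2

The recursion tree depth is log_4(16) = 2. At each level, the problem size is divided by 4, so it takes 2 divisions to reduce to a base case of size 1. The algorithm makes 4 recursive calls at each level.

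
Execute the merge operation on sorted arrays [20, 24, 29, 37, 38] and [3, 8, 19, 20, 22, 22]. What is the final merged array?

Merging process:

Compare 20 vs 3: take 3 from right. Merged: [3]
Compare 20 vs 8: take 8 from right. Merged: [3, 8]
Compare 20 vs 19: take 19 from right. Merged: [3, 8, 19]
Compare 20 vs 20: take 20 from left. Merged: [3, 8, 19, 20]
Compare 24 vs 20: take 20 from right. Merged: [3, 8, 19, 20, 20]
Compare 24 vs 22: take 22 from right. Merged: [3, 8, 19, 20, 20, 22]
Compare 24 vs 22: take 22 from right. Merged: [3, 8, 19, 20, 20, 22, 22]
Append remaining from left: [24, 29, 37, 38]. Merged: [3, 8, 19, 20, 20, 22, 22, 24, 29, 37, 38]

Final merged array: [3, 8, 19, 20, 20, 22, 22, 24, 29, 37, 38]
Total comparisons: 7

The merged array is [3, 8, 19, 20, 20, 22, 22, 24, 29, 37, 38], requiring 7 comparisons. The merge step runs in O(n) time where n is the total number of elements.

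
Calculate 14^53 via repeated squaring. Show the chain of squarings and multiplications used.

Computing 14^53 by squaring (build up from 14^1; each line after the first costs one multiplication):

14^1 = 14
14^2 = (14^1)^2 = 14^2 = 196
14^3 = 14 * 14^2 = 14 * 196 = 2744
14^6 = (14^3)^2 = 2744^2 = 7529536
14^12 = (14^6)^2 = 7529536^2 = 56693912375296
14^13 = 14 * 14^12 = 14 * 56693912375296 = 793714773254144
14^26 = (14^13)^2 = 793714773254144^2 = 629983141281877223603213172736
14^52 = (14^26)^2 = 629983141281877223603213172736^2 = 396878758299381678483277913691857524931552116018231373725696
14^53 = 14 * 14^52 = 14 * 396878758299381678483277913691857524931552116018231373725696 = 5556302616191343498765890791686005349041729624255239232159744

Result: 5556302616191343498765890791686005349041729624255239232159744
Multiplications needed: 8 (8 lines after 14^1)

14^53 = 5556302616191343498765890791686005349041729624255239232159744. Using exponentiation by squaring, this requires 8 multiplications. The key idea: if the exponent is even, square the half-power; if odd, multiply by the base once.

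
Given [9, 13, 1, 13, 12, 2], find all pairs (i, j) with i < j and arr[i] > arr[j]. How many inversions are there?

Finding inversions in [9, 13, 1, 13, 12, 2]:

(0, 2): arr[0]=9 > arr[2]=1
(0, 5): arr[0]=9 > arr[5]=2
(1, 2): arr[1]=13 > arr[2]=1
(1, 4): arr[1]=13 > arr[4]=12
(1, 5): arr[1]=13 > arr[5]=2
(3, 4): arr[3]=13 > arr[4]=12
(3, 5): arr[3]=13 > arr[5]=2
(4, 5): arr[4]=12 > arr[5]=2

Total inversions: 8

The array has 8 inversion(s): (0,2), (0,5), (1,2), (1,4), (1,5), (3,4), (3,5), (4,5). Each pair (i,j) satisfies i < j and arr[i] > arr[j].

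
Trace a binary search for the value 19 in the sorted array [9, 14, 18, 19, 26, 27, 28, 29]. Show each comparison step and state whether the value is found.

Binary search for 19 in [9, 14, 18, 19, 26, 27, 28, 29]:

lo=0, hi=7, mid=3, arr[mid]=19 -> Found target at index 3!

Binary search finds 19 at index 3 after 1 comparisons. The search repeatedly halves the search space by comparing with the middle element.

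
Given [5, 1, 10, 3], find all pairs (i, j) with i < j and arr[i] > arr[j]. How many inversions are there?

Finding inversions in [5, 1, 10, 3]:

(0, 1): arr[0]=5 > arr[1]=1
(0, 3): arr[0]=5 > arr[3]=3
(2, 3): arr[2]=10 > arr[3]=3

Total inversions: 3

The array has 3 inversion(s): (0,1), (0,3), (2,3). Each pair (i,j) satisfies i < j and arr[i] > arr[j].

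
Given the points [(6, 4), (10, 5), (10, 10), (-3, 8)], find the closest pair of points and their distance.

Computing all pairwise distances among 4 points:

d((6, 4), (10, 5)) = 4.1231 <-- minimum
d((6, 4), (10, 10)) = 7.2111
d((6, 4), (-3, 8)) = 9.8489
d((10, 5), (10, 10)) = 5.0
d((10, 5), (-3, 8)) = 13.3417
d((10, 10), (-3, 8)) = 13.1529

Closest pair: (6, 4) and (10, 5) with distance 4.1231

The closest pair is (6, 4) and (10, 5) with Euclidean distance 4.1231. For 4 points, brute-force pairwise comparison is shown above. For large n, the divide-and-conquer algorithm (sort by x, recurse on halves, check the dividing strip) achieves O(n log n).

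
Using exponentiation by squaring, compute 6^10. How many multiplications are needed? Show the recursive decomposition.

Computing 6^10 by squaring (build up from 6^1; each line after the first costs one multiplication):

6^1 = 6
6^2 = (6^1)^2 = 6^2 = 36
6^4 = (6^2)^2 = 36^2 = 1296
6^5 = 6 * 6^4 = 6 * 1296 = 7776
6^10 = (6^5)^2 = 7776^2 = 60466176

Result: 60466176
Multiplications needed: 4 (4 lines after 6^1)

6^10 = 60466176. Using exponentiation by squaring, this requires 4 multiplications. The key idea: if the exponent is even, square the half-power; if odd, multiply by the base once.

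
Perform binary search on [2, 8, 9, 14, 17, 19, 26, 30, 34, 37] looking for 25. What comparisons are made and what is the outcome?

Binary search for 25 in [2, 8, 9, 14, 17, 19, 26, 30, 34, 37]:

lo=0, hi=9, mid=4, arr[mid]=17 -> 17 < 25, search right half
lo=5, hi=9, mid=7, arr[mid]=30 -> 30 > 25, search left half
lo=5, hi=6, mid=5, arr[mid]=19 -> 19 < 25, search right half
lo=6, hi=6, mid=6, arr[mid]=26 -> 26 > 25, search left half
lo=6 > hi=5, target 25 not found

Binary search determines that 25 is not in the array after 4 comparisons. The search space was exhausted without finding the target.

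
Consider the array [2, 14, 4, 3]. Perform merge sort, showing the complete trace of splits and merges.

Merge sort trace:

Split: [2, 14, 4, 3] -> [2, 14] and [4, 3]
  Split: [2, 14] -> [2] and [14]
  Merge: [2] + [14] -> [2, 14]
  Split: [4, 3] -> [4] and [3]
  Merge: [4] + [3] -> [3, 4]
Merge: [2, 14] + [3, 4] -> [2, 3, 4, 14]

Final sorted array: [2, 3, 4, 14]

The merge sort proceeds by recursively splitting the array and merging sorted halves.
After all merges, the sorted array is [2, 3, 4, 14].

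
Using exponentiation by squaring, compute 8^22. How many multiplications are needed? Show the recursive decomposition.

Computing 8^22 by squaring (build up from 8^1; each line after the first costs one multiplication):

8^1 = 8
8^2 = (8^1)^2 = 8^2 = 64
8^4 = (8^2)^2 = 64^2 = 4096
8^5 = 8 * 8^4 = 8 * 4096 = 32768
8^10 = (8^5)^2 = 32768^2 = 1073741824
8^11 = 8 * 8^10 = 8 * 1073741824 = 8589934592
8^22 = (8^11)^2 = 8589934592^2 = 73786976294838206464

Result: 73786976294838206464
Multiplications needed: 6 (6 lines after 8^1)

8^22 = 73786976294838206464. Using exponentiation by squaring, this requires 6 multiplications. The key idea: if the exponent is even, square the half-power; if odd, multiply by the base once.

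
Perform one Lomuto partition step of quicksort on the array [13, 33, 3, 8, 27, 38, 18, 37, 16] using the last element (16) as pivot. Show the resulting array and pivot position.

Lomuto partition with pivot = 16:

Initial array: [13, 33, 3, 8, 27, 38, 18, 37, 16]

arr[0]=13 <= 16: swap with position 0, array becomes [13, 33, 3, 8, 27, 38, 18, 37, 16]
arr[1]=33 > 16: no swap
arr[2]=3 <= 16: swap with position 1, array becomes [13, 3, 33, 8, 27, 38, 18, 37, 16]
arr[3]=8 <= 16: swap with position 2, array becomes [13, 3, 8, 33, 27, 38, 18, 37, 16]
arr[4]=27 > 16: no swap
arr[5]=38 > 16: no swap
arr[6]=18 > 16: no swap
arr[7]=37 > 16: no swap

Place pivot at position 3: [13, 3, 8, 16, 27, 38, 18, 37, 33]
Pivot position: 3

After partitioning with pivot 16, the array becomes [13, 3, 8, 16, 27, 38, 18, 37, 33]. The pivot is placed at index 3. All elements to the left of the pivot are <= 16, and all elements to the right are > 16.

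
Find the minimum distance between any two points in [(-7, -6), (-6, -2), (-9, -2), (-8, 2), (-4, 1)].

Computing all pairwise distances among 5 points:

d((-7, -6), (-6, -2)) = 4.1231
d((-7, -6), (-9, -2)) = 4.4721
d((-7, -6), (-8, 2)) = 8.0623
d((-7, -6), (-4, 1)) = 7.6158
d((-6, -2), (-9, -2)) = 3.0 <-- minimum
d((-6, -2), (-8, 2)) = 4.4721
d((-6, -2), (-4, 1)) = 3.6056
d((-9, -2), (-8, 2)) = 4.1231
d((-9, -2), (-4, 1)) = 5.831
d((-8, 2), (-4, 1)) = 4.1231

Closest pair: (-6, -2) and (-9, -2) with distance 3.0

The closest pair is (-6, -2) and (-9, -2) with Euclidean distance 3.0. For 5 points, brute-force pairwise comparison is shown above. For large n, the divide-and-conquer algorithm (sort by x, recurse on halves, check the dividing strip) achieves O(n log n).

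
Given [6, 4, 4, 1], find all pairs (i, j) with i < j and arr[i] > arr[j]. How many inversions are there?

Finding inversions in [6, 4, 4, 1]:

(0, 1): arr[0]=6 > arr[1]=4
(0, 2): arr[0]=6 > arr[2]=4
(0, 3): arr[0]=6 > arr[3]=1
(1, 3): arr[1]=4 > arr[3]=1
(2, 3): arr[2]=4 > arr[3]=1

Total inversions: 5

The array has 5 inversion(s): (0,1), (0,2), (0,3), (1,3), (2,3). Each pair (i,j) satisfies i < j and arr[i] > arr[j].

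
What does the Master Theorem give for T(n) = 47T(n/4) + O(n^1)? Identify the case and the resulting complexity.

Master Theorem for T(n) = 47T(n/4) + O(n^1):

a = 47, b = 4, c = 1
log_b(a) = log_4(47) = 2.7773

Case 1: c = 1 < log_4(47) = 2.7773
T(n) = O(n^(log_4 47))

For T(n) = 47T(n/4) + O(n^1): log_4(47) = 2.7773. This is Case 1 of the Master Theorem (c < log_b(a), work dominated by leaves), giving O(n^(log_4 47)).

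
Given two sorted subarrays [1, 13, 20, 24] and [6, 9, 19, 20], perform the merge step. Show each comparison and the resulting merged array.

Merging process:

Compare 1 vs 6: take 1 from left. Merged: [1]
Compare 13 vs 6: take 6 from right. Merged: [1, 6]
Compare 13 vs 9: take 9 from right. Merged: [1, 6, 9]
Compare 13 vs 19: take 13 from left. Merged: [1, 6, 9, 13]
Compare 20 vs 19: take 19 from right. Merged: [1, 6, 9, 13, 19]
Compare 20 vs 20: take 20 from left. Merged: [1, 6, 9, 13, 19, 20]
Compare 24 vs 20: take 20 from right. Merged: [1, 6, 9, 13, 19, 20, 20]
Append remaining from left: [24]. Merged: [1, 6, 9, 13, 19, 20, 20, 24]

Final merged array: [1, 6, 9, 13, 19, 20, 20, 24]
Total comparisons: 7

The merged array is [1, 6, 9, 13, 19, 20, 20, 24], requiring 7 comparisons. The merge step runs in O(n) time where n is the total number of elements.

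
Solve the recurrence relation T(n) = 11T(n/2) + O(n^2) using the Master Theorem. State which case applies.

Master Theorem for T(n) = 11T(n/2) + O(n^2):

a = 11, b = 2, c = 2
log_b(a) = log_2(11) = 3.4594

Case 1: c = 2 < log_2(11) = 3.4594
T(n) = O(n^(log_2 11))

For T(n) = 11T(n/2) + O(n^2): log_2(11) = 3.4594. This is Case 1 of the Master Theorem (c < log_b(a), work dominated by leaves), giving O(n^(log_2 11)).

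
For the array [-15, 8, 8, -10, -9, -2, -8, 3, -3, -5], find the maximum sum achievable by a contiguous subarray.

Using Kadane's algorithm on [-15, 8, 8, -10, -9, -2, -8, 3, -3, -5]:

Scanning through the array:
Position 1 (value 8): max_ending_here = 8, max_so_far = 8
Position 2 (value 8): max_ending_here = 16, max_so_far = 16
Position 3 (value -10): max_ending_here = 6, max_so_far = 16
Position 4 (value -9): max_ending_here = -3, max_so_far = 16
Position 5 (value -2): max_ending_here = -2, max_so_far = 16
Position 6 (value -8): max_ending_here = -8, max_so_far = 16
Position 7 (value 3): max_ending_here = 3, max_so_far = 16
Position 8 (value -3): max_ending_here = 0, max_so_far = 16
Position 9 (value -5): max_ending_here = -5, max_so_far = 16

Maximum subarray: [8, 8]
Maximum sum: 16

The maximum subarray is [8, 8] with sum 16. This subarray runs from index 1 to index 2.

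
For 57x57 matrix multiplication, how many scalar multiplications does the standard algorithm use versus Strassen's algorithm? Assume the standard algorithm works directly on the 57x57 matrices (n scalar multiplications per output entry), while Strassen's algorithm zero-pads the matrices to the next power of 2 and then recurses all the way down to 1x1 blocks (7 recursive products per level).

Matrix multiplication for 57x57 matrices:

Strassen's algorithm requires power-of-2 dimensions. Pad 57x57 to 64x64 (next power of 2).

Standard algorithm: 57^3 = 185193 multiplications
Strassen's algorithm: 7^(log2(64)) = 7^6 = 117649 multiplications
Savings: 185193 - 117649 = 67544 multiplications

Standard: 185193 multiplications (57^3). Strassen: 117649 multiplications (7^6, after padding to 64x64). Strassen reduces 8 recursive multiplications to 7 at each level.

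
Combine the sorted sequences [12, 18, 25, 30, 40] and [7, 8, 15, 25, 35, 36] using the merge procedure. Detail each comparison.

Merging process:

Compare 12 vs 7: take 7 from right. Merged: [7]
Compare 12 vs 8: take 8 from right. Merged: [7, 8]
Compare 12 vs 15: take 12 from left. Merged: [7, 8, 12]
Compare 18 vs 15: take 15 from right. Merged: [7, 8, 12, 15]
Compare 18 vs 25: take 18 from left. Merged: [7, 8, 12, 15, 18]
Compare 25 vs 25: take 25 from left. Merged: [7, 8, 12, 15, 18, 25]
Compare 30 vs 25: take 25 from right. Merged: [7, 8, 12, 15, 18, 25, 25]
Compare 30 vs 35: take 30 from left. Merged: [7, 8, 12, 15, 18, 25, 25, 30]
Compare 40 vs 35: take 35 from right. Merged: [7, 8, 12, 15, 18, 25, 25, 30, 35]
Compare 40 vs 36: take 36 from right. Merged: [7, 8, 12, 15, 18, 25, 25, 30, 35, 36]
Append remaining from left: [40]. Merged: [7, 8, 12, 15, 18, 25, 25, 30, 35, 36, 40]

Final merged array: [7, 8, 12, 15, 18, 25, 25, 30, 35, 36, 40]
Total comparisons: 10

The merged array is [7, 8, 12, 15, 18, 25, 25, 30, 35, 36, 40], requiring 10 comparisons. The merge step runs in O(n) time where n is the total number of elements.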